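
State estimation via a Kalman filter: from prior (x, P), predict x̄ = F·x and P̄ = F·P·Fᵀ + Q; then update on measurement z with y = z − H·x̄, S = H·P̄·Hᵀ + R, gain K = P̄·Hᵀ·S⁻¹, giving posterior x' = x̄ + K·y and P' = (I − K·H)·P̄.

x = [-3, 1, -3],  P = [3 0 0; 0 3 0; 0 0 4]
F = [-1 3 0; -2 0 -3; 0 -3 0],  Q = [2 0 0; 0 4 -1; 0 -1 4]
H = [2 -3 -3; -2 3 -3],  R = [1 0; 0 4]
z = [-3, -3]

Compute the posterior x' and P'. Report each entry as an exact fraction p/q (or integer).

x̄ = F·x = [6, 15, -3]
P̄ = F·P·Fᵀ + Q = [32 6 -27; 6 52 -1; -27 -1 31]
y = z − H·x̄ = [21, -45]
S = H·P̄·Hᵀ + R = [1110 -245; -245 501]
K = P̄·Hᵀ·S⁻¹ = [72202/496085 13993/99217; -34626/496085 25725/99217; -82434/496085 -16380/99217]
x' = x̄ + K·y = [1344327/496085, 926004/496085, 466131/496085]
P' = (I − K·H)·P̄ = [4256291/496085 2872137/496085 -58677/496085; 2872137/496085 2006279/496085 -79979/496085; -58677/496085 -79979/496085 68339/496085]

x' = [1344327/496085, 926004/496085, 466131/496085]
P' = [4256291/496085 2872137/496085 -58677/496085; 2872137/496085 2006279/496085 -79979/496085; -58677/496085 -79979/496085 68339/496085]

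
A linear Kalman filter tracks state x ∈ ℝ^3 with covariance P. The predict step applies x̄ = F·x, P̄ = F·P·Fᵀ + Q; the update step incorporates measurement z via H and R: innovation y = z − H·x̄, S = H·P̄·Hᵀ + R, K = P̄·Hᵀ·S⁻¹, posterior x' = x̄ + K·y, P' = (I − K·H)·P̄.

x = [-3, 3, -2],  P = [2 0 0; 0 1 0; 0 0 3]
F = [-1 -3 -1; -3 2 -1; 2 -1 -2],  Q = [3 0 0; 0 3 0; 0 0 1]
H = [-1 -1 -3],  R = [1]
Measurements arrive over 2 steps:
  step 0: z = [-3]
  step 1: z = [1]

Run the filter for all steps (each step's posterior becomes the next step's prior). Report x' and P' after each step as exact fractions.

step 0: x' = [-753/232, 3979/232, -845/232], P' = [2719/232 451/232 -1045/232; 451/232 6447/232 -2297/232; -1045/232 -2297/232 1135/232]
step 1: x' = [-660583/17399, 617913/34798, 110540/17399], P' = [3592892/17399 -3886491/34798 -549031/17399; -3886491/34798 1407080/17399 349723/34798; -549031/17399 349723/34798 127653/17399]

step 0: x̄ = F·x = [-4, 17, -5]
step 0: P̄ = F·P·Fᵀ + Q = [17 3 5; 3 28 -8; 5 -8 22]
step 0: y = z − H·x̄ = [-5]
step 0: S = H·P̄·Hᵀ + R = [232]
step 0: K = P̄·Hᵀ·S⁻¹ = [-35/232; -7/232; -63/232]
step 0: x' = x̄ + K·y = [-753/232, 3979/232, -845/232]
step 0: P' = (I − K·H)·P̄ = [2719/232 451/232 -1045/232; 451/232 6447/232 -2297/232; -1045/232 -2297/232 1135/232]
step 1: x̄ = F·x = [-10339/232, 5531/116, -3795/232]
step 1: P̄ = F·P·Fᵀ + Q = [49407/232 -16355/116 -2161/232; -16355/116 12399/58 -10535/116; -2161/232 -10535/116 19463/232]
step 1: y = z − H·x̄ = [-5215/116]
step 1: S = H·P̄·Hᵀ + R = [17399/58]
step 1: K = P̄·Hᵀ·S⁻¹ = [-5107/34798; 11581/17399; -17579/34798]
step 1: x' = x̄ + K·y = [-660583/17399, 617913/34798, 110540/17399]
step 1: P' = (I − K·H)·P̄ = [3592892/17399 -3886491/34798 -549031/17399; -3886491/34798 1407080/17399 349723/34798; -549031/17399 349723/34798 127653/17399]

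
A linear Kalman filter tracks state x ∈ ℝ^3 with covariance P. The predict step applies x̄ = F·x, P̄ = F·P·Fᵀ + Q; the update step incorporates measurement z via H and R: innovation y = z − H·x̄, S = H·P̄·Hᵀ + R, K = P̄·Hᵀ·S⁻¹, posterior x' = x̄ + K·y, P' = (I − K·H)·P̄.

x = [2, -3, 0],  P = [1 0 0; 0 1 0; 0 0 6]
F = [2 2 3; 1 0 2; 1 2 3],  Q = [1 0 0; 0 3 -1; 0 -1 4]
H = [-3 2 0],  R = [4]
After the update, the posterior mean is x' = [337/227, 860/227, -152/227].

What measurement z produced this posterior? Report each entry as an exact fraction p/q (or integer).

x̄ = F·x = [-2, 2, -4]
P̄ = F·P·Fᵀ + Q = [63 38 60; 38 28 36; 60 36 63]
S = H·P̄·Hᵀ + R = [227]
K = P̄·Hᵀ·S⁻¹ = [-113/227; -58/227; -108/227]
x' − x̄ = [791/227, 406/227, 756/227] = K·y
y = (KᵀK)⁻¹·Kᵀ·(x' − x̄) = [-7]
z = y + H·x̄ = [-7] + [10] = [3]

z = [3]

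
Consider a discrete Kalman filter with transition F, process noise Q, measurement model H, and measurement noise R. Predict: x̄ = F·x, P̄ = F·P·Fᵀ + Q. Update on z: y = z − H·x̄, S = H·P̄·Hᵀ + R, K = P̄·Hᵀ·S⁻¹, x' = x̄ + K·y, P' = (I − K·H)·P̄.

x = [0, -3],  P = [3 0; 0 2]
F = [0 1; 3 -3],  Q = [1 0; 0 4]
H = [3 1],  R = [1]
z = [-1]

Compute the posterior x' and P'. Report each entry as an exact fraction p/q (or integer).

x̄ = F·x = [-3, 9]
P̄ = F·P·Fᵀ + Q = [3 -6; -6 49]
y = z − H·x̄ = [-1]
S = H·P̄·Hᵀ + R = [41]
K = P̄·Hᵀ·S⁻¹ = [3/41; 31/41]
x' = x̄ + K·y = [-126/41, 338/41]
P' = (I − K·H)·P̄ = [114/41 -339/41; -339/41 1048/41]

x' = [-126/41, 338/41]
P' = [114/41 -339/41; -339/41 1048/41]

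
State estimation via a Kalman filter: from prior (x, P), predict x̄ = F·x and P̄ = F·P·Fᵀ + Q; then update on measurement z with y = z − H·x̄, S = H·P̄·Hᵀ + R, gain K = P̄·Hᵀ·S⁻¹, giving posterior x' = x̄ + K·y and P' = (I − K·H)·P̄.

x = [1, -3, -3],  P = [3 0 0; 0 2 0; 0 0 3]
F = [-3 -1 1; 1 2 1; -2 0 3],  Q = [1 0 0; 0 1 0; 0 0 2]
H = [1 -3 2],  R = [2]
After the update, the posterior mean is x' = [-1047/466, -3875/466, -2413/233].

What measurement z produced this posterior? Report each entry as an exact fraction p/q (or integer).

z = [2]

x̄ = F·x = [-3, -8, -11]
P̄ = F·P·Fᵀ + Q = [33 -10 27; -10 15 3; 27 3 41]
S = H·P̄·Hᵀ + R = [466]
K = P̄·Hᵀ·S⁻¹ = [117/466; -49/466; 50/233]
x' − x̄ = [351/466, -147/466, 150/233] = K·y
y = (KᵀK)⁻¹·Kᵀ·(x' − x̄) = [3]
z = y + H·x̄ = [3] + [-1] = [2]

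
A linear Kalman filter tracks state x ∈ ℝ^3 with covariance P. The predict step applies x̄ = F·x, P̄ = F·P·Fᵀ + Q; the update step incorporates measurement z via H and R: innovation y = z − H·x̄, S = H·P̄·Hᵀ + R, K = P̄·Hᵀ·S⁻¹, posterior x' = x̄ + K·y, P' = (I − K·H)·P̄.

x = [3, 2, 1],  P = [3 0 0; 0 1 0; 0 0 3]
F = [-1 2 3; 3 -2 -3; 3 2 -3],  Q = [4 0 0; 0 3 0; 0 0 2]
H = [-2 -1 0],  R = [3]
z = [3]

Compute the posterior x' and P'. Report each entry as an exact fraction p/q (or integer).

x̄ = F·x = [4, 2, 10]
P̄ = F·P·Fᵀ + Q = [38 -40 -32; -40 61 50; -32 50 60]
y = z − H·x̄ = [13]
S = H·P̄·Hᵀ + R = [56]
K = P̄·Hᵀ·S⁻¹ = [-9/14; 19/56; 1/4]
x' = x̄ + K·y = [-61/14, 359/56, 53/4]
P' = (I − K·H)·P̄ = [104/7 -389/14 -23; -389/14 3055/56 181/4; -23 181/4 113/2]

x' = [-61/14, 359/56, 53/4]
P' = [104/7 -389/14 -23; -389/14 3055/56 181/4; -23 181/4 113/2]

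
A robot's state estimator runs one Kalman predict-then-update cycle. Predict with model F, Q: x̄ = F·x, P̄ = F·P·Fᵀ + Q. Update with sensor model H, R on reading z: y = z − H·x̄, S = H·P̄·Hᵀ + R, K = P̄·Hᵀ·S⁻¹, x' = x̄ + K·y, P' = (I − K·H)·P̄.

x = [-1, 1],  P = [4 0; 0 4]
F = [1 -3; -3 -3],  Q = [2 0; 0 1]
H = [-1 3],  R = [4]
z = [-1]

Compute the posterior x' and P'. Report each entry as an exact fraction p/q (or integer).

x̄ = F·x = [-4, 0]
P̄ = F·P·Fᵀ + Q = [42 24; 24 73]
y = z − H·x̄ = [-5]
S = H·P̄·Hᵀ + R = [559]
K = P̄·Hᵀ·S⁻¹ = [30/559; 15/43]
x' = x̄ + K·y = [-2386/559, -75/43]
P' = (I − K·H)·P̄ = [22578/559 582/43; 582/43 214/43]

x' = [-2386/559, -75/43]
P' = [22578/559 582/43; 582/43 214/43]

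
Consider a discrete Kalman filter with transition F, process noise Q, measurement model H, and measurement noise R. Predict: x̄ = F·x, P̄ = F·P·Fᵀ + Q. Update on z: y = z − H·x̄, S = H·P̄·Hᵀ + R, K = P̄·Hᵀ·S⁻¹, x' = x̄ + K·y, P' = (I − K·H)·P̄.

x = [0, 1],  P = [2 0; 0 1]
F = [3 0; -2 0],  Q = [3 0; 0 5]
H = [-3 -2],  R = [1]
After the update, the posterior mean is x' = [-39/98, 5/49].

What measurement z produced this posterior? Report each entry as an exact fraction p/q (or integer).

z = [1]

x̄ = F·x = [0, 0]
P̄ = F·P·Fᵀ + Q = [21 -12; -12 13]
S = H·P̄·Hᵀ + R = [98]
K = P̄·Hᵀ·S⁻¹ = [-39/98; 5/49]
x' − x̄ = [-39/98, 5/49] = K·y
y = (KᵀK)⁻¹·Kᵀ·(x' − x̄) = [1]
z = y + H·x̄ = [1] + [0] = [1]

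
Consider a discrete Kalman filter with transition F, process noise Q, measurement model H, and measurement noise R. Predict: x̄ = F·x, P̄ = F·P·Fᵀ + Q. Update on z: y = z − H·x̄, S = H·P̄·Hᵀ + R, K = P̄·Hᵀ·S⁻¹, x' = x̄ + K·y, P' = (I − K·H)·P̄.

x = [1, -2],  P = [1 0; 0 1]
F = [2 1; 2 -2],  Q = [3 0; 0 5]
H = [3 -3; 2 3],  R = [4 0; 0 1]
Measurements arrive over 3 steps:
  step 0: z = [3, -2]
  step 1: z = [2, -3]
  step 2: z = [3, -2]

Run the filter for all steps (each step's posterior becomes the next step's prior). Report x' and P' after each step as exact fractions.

step 0: x̄ = F·x = [0, 6]
step 0: P̄ = F·P·Fᵀ + Q = [8 2; 2 13]
step 0: y = z − H·x̄ = [21, -20]
step 0: S = H·P̄·Hᵀ + R = [157 -63; -63 174]
step 0: K = P̄·Hᵀ·S⁻¹ = [1506/7783 4588/23349; -1011/7783 4672/23349]
step 0: x' = x̄ + K·y = [3118/23349, -17039/23349]
step 0: P' = (I − K·H)·P̄ = [4532/23349 -1492/23349; -1492/23349 2552/23349]
step 1: x̄ = F·x = [-3601/7783, 13438/7783]
step 1: P̄ = F·P·Fᵀ + Q = [28253/7783 5336/7783; 5336/7783 52339/7783]
step 1: y = z − H·x̄ = [66683/7783, -56461/7783]
step 1: S = H·P̄·Hᵀ + R = [660412/7783 -285525/7783; -285525/7783 655878/7783]
step 1: K = P̄·Hᵀ·S⁻¹ = [2817972/15059539 8675221/45178617; -1910373/15059539 9055921/45178617]
step 1: x' = x̄ + K·y = [-11405290/45178617, -36793564/45178617]
step 1: P' = (I − K·H)·P̄ = [8498177/45178617 -2773711/45178617; -2773711/45178617 4867781/45178617]
step 2: x̄ = F·x = [-19868048/15059539, 16925516/15059539]
step 2: P̄ = F·P·Fᵀ + Q = [54433832/15059539 9934856/15059539; 9934856/15059539 100515535/15059539]
step 2: y = z − H·x̄ = [155559309/15059539, -41159530/15059539]
step 2: S = H·P̄·Hᵀ + R = [1275955051/15059539 -548232255/15059539; -548232255/15059539 1256652954/15059539]
step 2: K = P̄·Hᵀ·S⁻¹ = [1798667272/9612763479 16609197448/86514871311; -1219416413/9612763479 17340173788/86514871311]
step 2: x' = x̄ + K·y = [7681945976/86514871311, -63523108903/86514871311]
step 2: P' = (I − K·H)·P̄ = [16272243848/86514871311 -5311763416/86514871311; -5311763416/86514871311 9321233540/86514871311]

step 0: x' = [3118/23349, -17039/23349], P' = [4532/23349 -1492/23349; -1492/23349 2552/23349]
step 1: x' = [-11405290/45178617, -36793564/45178617], P' = [8498177/45178617 -2773711/45178617; -2773711/45178617 4867781/45178617]
step 2: x' = [7681945976/86514871311, -63523108903/86514871311], P' = [16272243848/86514871311 -5311763416/86514871311; -5311763416/86514871311 9321233540/86514871311]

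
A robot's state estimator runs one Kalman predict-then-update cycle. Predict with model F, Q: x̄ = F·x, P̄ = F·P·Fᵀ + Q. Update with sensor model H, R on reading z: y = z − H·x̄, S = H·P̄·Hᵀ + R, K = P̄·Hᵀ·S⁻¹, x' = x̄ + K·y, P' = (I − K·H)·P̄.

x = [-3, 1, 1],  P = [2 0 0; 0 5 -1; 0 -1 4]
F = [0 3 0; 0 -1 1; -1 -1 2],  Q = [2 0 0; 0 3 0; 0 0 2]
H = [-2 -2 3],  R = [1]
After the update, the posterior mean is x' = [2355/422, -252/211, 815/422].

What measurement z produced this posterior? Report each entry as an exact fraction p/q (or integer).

x̄ = F·x = [3, 0, 4]
P̄ = F·P·Fᵀ + Q = [47 -18 -21; -18 14 16; -21 16 29]
S = H·P̄·Hᵀ + R = [422]
K = P̄·Hᵀ·S⁻¹ = [-121/422; 28/211; 97/422]
x' − x̄ = [1089/422, -252/211, -873/422] = K·y
y = (KᵀK)⁻¹·Kᵀ·(x' − x̄) = [-9]
z = y + H·x̄ = [-9] + [6] = [-3]

z = [-3]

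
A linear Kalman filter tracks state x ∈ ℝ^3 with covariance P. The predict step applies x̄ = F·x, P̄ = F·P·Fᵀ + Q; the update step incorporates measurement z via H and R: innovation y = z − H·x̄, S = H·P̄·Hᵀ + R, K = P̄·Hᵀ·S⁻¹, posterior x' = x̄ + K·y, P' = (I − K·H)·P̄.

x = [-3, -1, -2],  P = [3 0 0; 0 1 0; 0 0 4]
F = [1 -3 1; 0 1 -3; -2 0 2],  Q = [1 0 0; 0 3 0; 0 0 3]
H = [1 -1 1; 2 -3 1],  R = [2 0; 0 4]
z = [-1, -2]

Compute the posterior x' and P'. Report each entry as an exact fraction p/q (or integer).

x' = [475/712, 4631/2848, 2133/2848]
P' = [2701/356 4017/1424 -7933/1424; 4017/1424 10877/5696 -4825/5696; -7933/1424 -4825/5696 40069/5696]

x̄ = F·x = [-2, 5, 2]
P̄ = F·P·Fᵀ + Q = [17 -15 2; -15 40 -24; 2 -24 31]
y = z − H·x̄ = [4, 15]
S = H·P̄·Hᵀ + R = [172 362; 362 795]
K = P̄·Hᵀ·S⁻¹ = [-573/1424 203/712; 183/5696 -665/2848; 6581/5696 -1115/2848]
x' = x̄ + K·y = [475/712, 4631/2848, 2133/2848]
P' = (I − K·H)·P̄ = [2701/356 4017/1424 -7933/1424; 4017/1424 10877/5696 -4825/5696; -7933/1424 -4825/5696 40069/5696]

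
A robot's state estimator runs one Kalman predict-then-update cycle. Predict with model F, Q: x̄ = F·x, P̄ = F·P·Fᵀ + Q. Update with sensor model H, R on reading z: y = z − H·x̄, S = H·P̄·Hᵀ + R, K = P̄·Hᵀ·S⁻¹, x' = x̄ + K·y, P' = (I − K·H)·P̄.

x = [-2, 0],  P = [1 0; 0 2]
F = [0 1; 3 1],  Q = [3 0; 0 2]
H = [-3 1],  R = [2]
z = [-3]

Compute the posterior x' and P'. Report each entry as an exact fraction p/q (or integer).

x̄ = F·x = [0, -6]
P̄ = F·P·Fᵀ + Q = [5 2; 2 13]
y = z − H·x̄ = [3]
S = H·P̄·Hᵀ + R = [48]
K = P̄·Hᵀ·S⁻¹ = [-13/48; 7/48]
x' = x̄ + K·y = [-13/16, -89/16]
P' = (I − K·H)·P̄ = [71/48 187/48; 187/48 575/48]

x' = [-13/16, -89/16]
P' = [71/48 187/48; 187/48 575/48]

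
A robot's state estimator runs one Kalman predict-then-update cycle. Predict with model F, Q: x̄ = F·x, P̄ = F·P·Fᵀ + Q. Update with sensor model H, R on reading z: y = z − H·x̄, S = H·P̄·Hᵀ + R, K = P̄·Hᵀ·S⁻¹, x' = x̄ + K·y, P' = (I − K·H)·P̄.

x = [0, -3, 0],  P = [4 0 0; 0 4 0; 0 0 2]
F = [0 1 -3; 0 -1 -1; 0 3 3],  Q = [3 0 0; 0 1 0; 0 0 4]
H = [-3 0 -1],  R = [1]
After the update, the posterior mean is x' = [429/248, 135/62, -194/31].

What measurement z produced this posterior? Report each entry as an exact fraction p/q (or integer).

z = [1]

x̄ = F·x = [-3, 3, -9]
P̄ = F·P·Fᵀ + Q = [25 2 -6; 2 7 -18; -6 -18 58]
S = H·P̄·Hᵀ + R = [248]
K = P̄·Hᵀ·S⁻¹ = [-69/248; 3/62; -5/31]
x' − x̄ = [1173/248, -51/62, 85/31] = K·y
y = (KᵀK)⁻¹·Kᵀ·(x' − x̄) = [-17]
z = y + H·x̄ = [-17] + [18] = [1]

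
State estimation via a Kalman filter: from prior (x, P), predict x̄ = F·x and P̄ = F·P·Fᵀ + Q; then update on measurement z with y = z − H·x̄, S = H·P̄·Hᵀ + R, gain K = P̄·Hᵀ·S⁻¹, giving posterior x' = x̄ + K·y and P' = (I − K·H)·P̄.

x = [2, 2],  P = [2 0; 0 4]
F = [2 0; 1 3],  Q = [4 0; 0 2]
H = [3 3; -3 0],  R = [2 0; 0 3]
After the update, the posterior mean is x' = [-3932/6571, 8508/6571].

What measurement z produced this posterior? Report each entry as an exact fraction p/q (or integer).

x̄ = F·x = [4, 8]
P̄ = F·P·Fᵀ + Q = [12 4; 4 40]
S = H·P̄·Hᵀ + R = [542 -144; -144 111]
K = P̄·Hᵀ·S⁻¹ = [24/6571 -2100/6571; 2154/6571 2084/6571]
x' − x̄ = [-30216/6571, -44060/6571] = K·y
y = (KᵀK)⁻¹·Kᵀ·(x' − x̄) = [-34, 14]
z = y + H·x̄ = [-34, 14] + [36, -12] = [2, 2]

z = [2, 2]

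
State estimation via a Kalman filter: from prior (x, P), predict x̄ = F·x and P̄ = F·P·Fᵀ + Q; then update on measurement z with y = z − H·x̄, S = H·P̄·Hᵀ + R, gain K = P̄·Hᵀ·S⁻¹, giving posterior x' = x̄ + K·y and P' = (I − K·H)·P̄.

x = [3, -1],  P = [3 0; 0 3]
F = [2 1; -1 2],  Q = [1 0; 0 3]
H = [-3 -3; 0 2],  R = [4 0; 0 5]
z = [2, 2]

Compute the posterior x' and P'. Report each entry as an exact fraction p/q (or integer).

x̄ = F·x = [5, -5]
P̄ = F·P·Fᵀ + Q = [16 0; 0 18]
y = z − H·x̄ = [2, 12]
S = H·P̄·Hᵀ + R = [310 -108; -108 77]
K = P̄·Hᵀ·S⁻¹ = [-1848/6103 -2592/6103; -135/6103 2664/6103]
x' = x̄ + K·y = [-4285/6103, 1183/6103]
P' = (I − K·H)·P̄ = [8944/6103 -6480/6103; -6480/6103 6660/6103]

x' = [-4285/6103, 1183/6103]
P' = [8944/6103 -6480/6103; -6480/6103 6660/6103]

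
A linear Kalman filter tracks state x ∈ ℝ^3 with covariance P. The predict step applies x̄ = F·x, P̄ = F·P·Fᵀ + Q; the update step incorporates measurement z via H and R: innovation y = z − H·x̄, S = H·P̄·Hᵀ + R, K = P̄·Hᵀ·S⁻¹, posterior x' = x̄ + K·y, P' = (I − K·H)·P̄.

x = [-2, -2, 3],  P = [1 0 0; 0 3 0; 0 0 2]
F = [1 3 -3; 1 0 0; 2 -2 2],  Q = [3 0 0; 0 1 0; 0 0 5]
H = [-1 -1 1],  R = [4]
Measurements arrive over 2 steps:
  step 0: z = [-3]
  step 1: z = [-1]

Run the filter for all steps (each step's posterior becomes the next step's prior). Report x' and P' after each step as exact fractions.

step 0: x' = [-27/23, -124/69, -356/69], P' = [113/23 10/23 71/23; 10/23 275/138 331/138; 71/23 331/138 977/138]
step 1: x' = [14957/8272, 39/88, 5987/8272], P' = [51883/8272 217/88 57413/8272; 217/88 205/44 663/88; 57413/8272 663/88 140235/8272]

step 0: x̄ = F·x = [-17, -2, 6]
step 0: P̄ = F·P·Fᵀ + Q = [49 1 -28; 1 2 2; -28 2 29]
step 0: y = z − H·x̄ = [-28]
step 0: S = H·P̄·Hᵀ + R = [138]
step 0: K = P̄·Hᵀ·S⁻¹ = [-13/23; -1/138; 55/138]
step 0: x' = x̄ + K·y = [-27/23, -124/69, -356/69]
step 0: P' = (I − K·H)·P̄ = [113/23 10/23 71/23; 10/23 275/138 331/138; 71/23 331/138 977/138]
step 1: x̄ = F·x = [205/23, -27/23, -626/69]
step 1: P̄ = F·P·Fᵀ + Q = [701/23 -70/23 -608/23; -70/23 136/23 348/23; -608/23 348/23 4345/69]
step 1: y = z − H·x̄ = [1091/69]
step 1: S = H·P̄·Hᵀ + R = [8272/69]
step 1: K = P̄·Hᵀ·S⁻¹ = [-3717/8272; 9/88; 5125/8272]
step 1: x' = x̄ + K·y = [14957/8272, 39/88, 5987/8272]
step 1: P' = (I − K·H)·P̄ = [51883/8272 217/88 57413/8272; 217/88 205/44 663/88; 57413/8272 663/88 140235/8272]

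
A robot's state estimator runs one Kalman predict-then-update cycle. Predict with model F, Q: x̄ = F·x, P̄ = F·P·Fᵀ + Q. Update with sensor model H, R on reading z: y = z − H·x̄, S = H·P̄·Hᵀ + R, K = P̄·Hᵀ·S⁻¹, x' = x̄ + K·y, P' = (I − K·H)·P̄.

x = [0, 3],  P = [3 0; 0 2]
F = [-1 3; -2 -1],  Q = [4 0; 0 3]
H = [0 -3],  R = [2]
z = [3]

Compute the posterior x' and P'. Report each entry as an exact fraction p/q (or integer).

x' = [9, -159/155]
P' = [25 0; 0 34/155]

x̄ = F·x = [9, -3]
P̄ = F·P·Fᵀ + Q = [25 0; 0 17]
y = z − H·x̄ = [-6]
S = H·P̄·Hᵀ + R = [155]
K = P̄·Hᵀ·S⁻¹ = [0; -51/155]
x' = x̄ + K·y = [9, -159/155]
P' = (I − K·H)·P̄ = [25 0; 0 34/155]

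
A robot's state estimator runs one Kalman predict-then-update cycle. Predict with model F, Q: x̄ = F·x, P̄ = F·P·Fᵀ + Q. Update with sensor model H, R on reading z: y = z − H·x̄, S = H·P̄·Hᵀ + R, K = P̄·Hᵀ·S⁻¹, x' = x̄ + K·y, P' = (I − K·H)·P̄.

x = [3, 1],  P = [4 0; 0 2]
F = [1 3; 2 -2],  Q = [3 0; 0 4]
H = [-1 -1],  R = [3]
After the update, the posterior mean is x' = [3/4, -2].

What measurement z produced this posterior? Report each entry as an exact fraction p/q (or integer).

x̄ = F·x = [6, 4]
P̄ = F·P·Fᵀ + Q = [25 -4; -4 28]
S = H·P̄·Hᵀ + R = [48]
K = P̄·Hᵀ·S⁻¹ = [-7/16; -1/2]
x' − x̄ = [-21/4, -6] = K·y
y = (KᵀK)⁻¹·Kᵀ·(x' − x̄) = [12]
z = y + H·x̄ = [12] + [-10] = [2]

z = [2]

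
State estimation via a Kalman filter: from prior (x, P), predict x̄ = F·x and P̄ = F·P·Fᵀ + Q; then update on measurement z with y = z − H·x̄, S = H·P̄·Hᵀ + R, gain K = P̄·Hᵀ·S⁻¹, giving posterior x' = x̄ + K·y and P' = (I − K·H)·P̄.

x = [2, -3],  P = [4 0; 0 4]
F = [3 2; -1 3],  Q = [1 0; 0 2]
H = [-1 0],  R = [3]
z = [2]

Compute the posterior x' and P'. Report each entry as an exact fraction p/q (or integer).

x̄ = F·x = [0, -11]
P̄ = F·P·Fᵀ + Q = [53 12; 12 42]
y = z − H·x̄ = [2]
S = H·P̄·Hᵀ + R = [56]
K = P̄·Hᵀ·S⁻¹ = [-53/56; -3/14]
x' = x̄ + K·y = [-53/28, -80/7]
P' = (I − K·H)·P̄ = [159/56 9/14; 9/14 276/7]

x' = [-53/28, -80/7]
P' = [159/56 9/14; 9/14 276/7]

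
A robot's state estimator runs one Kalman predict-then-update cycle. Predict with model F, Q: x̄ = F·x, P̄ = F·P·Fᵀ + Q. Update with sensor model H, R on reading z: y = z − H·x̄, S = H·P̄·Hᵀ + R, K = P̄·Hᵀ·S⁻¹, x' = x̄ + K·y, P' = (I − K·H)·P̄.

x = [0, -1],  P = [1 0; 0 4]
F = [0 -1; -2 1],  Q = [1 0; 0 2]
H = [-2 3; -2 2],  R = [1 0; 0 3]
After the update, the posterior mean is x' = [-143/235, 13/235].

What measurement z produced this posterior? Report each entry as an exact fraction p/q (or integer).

x̄ = F·x = [1, -1]
P̄ = F·P·Fᵀ + Q = [5 -4; -4 10]
S = H·P̄·Hᵀ + R = [159 120; 120 95]
K = P̄·Hᵀ·S⁻¹ = [14/141 -74/235; 50/141 -36/235]
x' − x̄ = [-378/235, 248/235] = K·y
y = (KᵀK)⁻¹·Kᵀ·(x' − x̄) = [6, 7]
z = y + H·x̄ = [6, 7] + [-5, -4] = [1, 3]

z = [1, 3]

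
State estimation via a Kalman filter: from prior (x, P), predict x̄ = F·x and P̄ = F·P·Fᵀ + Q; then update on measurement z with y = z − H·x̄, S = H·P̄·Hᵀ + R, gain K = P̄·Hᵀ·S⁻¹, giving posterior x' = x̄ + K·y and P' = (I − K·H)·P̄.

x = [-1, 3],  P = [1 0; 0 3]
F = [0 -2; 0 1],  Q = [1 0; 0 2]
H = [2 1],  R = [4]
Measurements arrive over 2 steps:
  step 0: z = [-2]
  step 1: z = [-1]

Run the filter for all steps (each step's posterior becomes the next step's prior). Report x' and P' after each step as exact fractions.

step 0: x' = [-82/37, 62/37], P' = [81/37 -82/37; -82/37 136/37]
step 1: x' = [-879/797, 663/797], P' = [1811/797 -1842/797; -1842/797 3016/797]

step 0: x̄ = F·x = [-6, 3]
step 0: P̄ = F·P·Fᵀ + Q = [13 -6; -6 5]
step 0: y = z − H·x̄ = [7]
step 0: S = H·P̄·Hᵀ + R = [37]
step 0: K = P̄·Hᵀ·S⁻¹ = [20/37; -7/37]
step 0: x' = x̄ + K·y = [-82/37, 62/37]
step 0: P' = (I − K·H)·P̄ = [81/37 -82/37; -82/37 136/37]
step 1: x̄ = F·x = [-124/37, 62/37]
step 1: P̄ = F·P·Fᵀ + Q = [581/37 -272/37; -272/37 210/37]
step 1: y = z − H·x̄ = [149/37]
step 1: S = H·P̄·Hᵀ + R = [1594/37]
step 1: K = P̄·Hᵀ·S⁻¹ = [445/797; -167/797]
step 1: x' = x̄ + K·y = [-879/797, 663/797]
step 1: P' = (I − K·H)·P̄ = [1811/797 -1842/797; -1842/797 3016/797]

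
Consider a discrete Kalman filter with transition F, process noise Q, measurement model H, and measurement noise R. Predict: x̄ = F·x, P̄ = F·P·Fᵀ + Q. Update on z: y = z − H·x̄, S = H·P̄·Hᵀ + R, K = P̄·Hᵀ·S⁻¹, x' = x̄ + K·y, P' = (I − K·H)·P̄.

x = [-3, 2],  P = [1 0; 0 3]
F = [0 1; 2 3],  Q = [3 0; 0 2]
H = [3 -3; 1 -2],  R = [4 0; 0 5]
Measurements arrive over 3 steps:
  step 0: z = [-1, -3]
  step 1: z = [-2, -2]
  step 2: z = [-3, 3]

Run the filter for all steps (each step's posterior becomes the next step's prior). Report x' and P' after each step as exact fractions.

step 0: x̄ = F·x = [2, 0]
step 0: P̄ = F·P·Fᵀ + Q = [6 9; 9 33]
step 0: y = z − H·x̄ = [-7, -5]
step 0: S = H·P̄·Hᵀ + R = [193 135; 135 107]
step 0: K = P̄·Hᵀ·S⁻¹ = [657/2426 -1101/2426; -9/2426 -1281/2426]
step 0: x' = x̄ + K·y = [2879/1213, 3234/1213]
step 0: P' = (I − K·H)·P̄ = [7257/2426 6381/2426; 6381/2426 6393/2426]
step 1: x̄ = F·x = [3234/1213, 15460/1213]
step 1: P̄ = F·P·Fᵀ + Q = [13671/2426 31941/2426; 31941/2426 167989/2426]
step 1: y = z − H·x̄ = [34252/1213, 25260/1213]
step 1: S = H·P̄·Hᵀ + R = [534853/1213 380739/1213; 380739/1213 569993/2426]
step 1: K = P̄·Hᵀ·S⁻¹ = [2882628/12314999 -4935861/12314999; -462381/12314999 -5951165/12314999]
step 1: x' = x̄ + K·y = [11444874/12314999, 19971956/12314999]
step 1: P' = (I − K·H)·P̄ = [32366313/12314999 28522809/12314999; 28522809/12314999 29139317/12314999]
step 2: x̄ = F·x = [19971956/12314999, 82805616/12314999]
step 2: P̄ = F·P·Fᵀ + Q = [66084314/12314999 144463569/12314999; 144463569/12314999 758622811/12314999]
step 2: y = z − H·x̄ = [151555983/12314999, 182584273/12314999]
step 2: S = H·P̄·Hᵀ + R = [4871279879/12314999 3449817687/12314999; 3449817687/12314999 2584296277/12314999]
step 2: K = P̄·Hᵀ·S⁻¹ = [13081727817/55833409486 -22277496259/55833409486; -2083680309/55833409486 -26877253175/55833409486]
step 2: x' = x̄ + K·y = [-39374909510/27916704743, -24353963927/27916704743]
step 2: P' = (I − K·H)·P̄ = [146272088807/55833409486 128829785051/55833409486; 128829785051/55833409486 131608025463/55833409486]

step 0: x' = [2879/1213, 3234/1213], P' = [7257/2426 6381/2426; 6381/2426 6393/2426]
step 1: x' = [11444874/12314999, 19971956/12314999], P' = [32366313/12314999 28522809/12314999; 28522809/12314999 29139317/12314999]
step 2: x' = [-39374909510/27916704743, -24353963927/27916704743], P' = [146272088807/55833409486 128829785051/55833409486; 128829785051/55833409486 131608025463/55833409486]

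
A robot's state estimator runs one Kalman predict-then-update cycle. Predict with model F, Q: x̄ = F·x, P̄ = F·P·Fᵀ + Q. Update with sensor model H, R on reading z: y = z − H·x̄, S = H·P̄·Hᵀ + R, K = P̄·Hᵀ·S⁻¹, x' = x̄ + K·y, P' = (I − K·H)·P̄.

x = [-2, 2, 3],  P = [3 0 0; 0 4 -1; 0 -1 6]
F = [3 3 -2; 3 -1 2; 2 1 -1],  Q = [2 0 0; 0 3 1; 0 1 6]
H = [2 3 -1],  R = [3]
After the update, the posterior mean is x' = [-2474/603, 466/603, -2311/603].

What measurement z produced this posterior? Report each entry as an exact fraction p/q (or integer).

z = [-2]

x̄ = F·x = [-6, -2, -5]
P̄ = F·P·Fᵀ + Q = [101 -17 47; -17 62 0; 47 0 30]
S = H·P̄·Hᵀ + R = [603]
K = P̄·Hᵀ·S⁻¹ = [104/603; 152/603; 64/603]
x' − x̄ = [1144/603, 1672/603, 704/603] = K·y
y = (KᵀK)⁻¹·Kᵀ·(x' − x̄) = [11]
z = y + H·x̄ = [11] + [-13] = [-2]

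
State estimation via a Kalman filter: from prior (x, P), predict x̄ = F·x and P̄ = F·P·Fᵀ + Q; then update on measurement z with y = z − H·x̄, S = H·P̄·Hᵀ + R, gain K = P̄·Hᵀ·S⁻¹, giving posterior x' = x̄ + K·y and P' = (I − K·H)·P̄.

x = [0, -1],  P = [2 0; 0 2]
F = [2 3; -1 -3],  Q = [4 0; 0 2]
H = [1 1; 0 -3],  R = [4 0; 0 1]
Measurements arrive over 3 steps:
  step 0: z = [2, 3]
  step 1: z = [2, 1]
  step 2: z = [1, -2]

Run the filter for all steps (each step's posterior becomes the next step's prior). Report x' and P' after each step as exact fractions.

step 0: x̄ = F·x = [-3, 3]
step 0: P̄ = F·P·Fᵀ + Q = [30 -22; -22 22]
step 0: y = z − H·x̄ = [2, 12]
step 0: S = H·P̄·Hᵀ + R = [12 0; 0 199]
step 0: K = P̄·Hᵀ·S⁻¹ = [2/3 66/199; 0 -66/199]
step 0: x' = x̄ + K·y = [1381/597, -195/199]
step 0: P' = (I − K·H)·P̄ = [1658/597 -22/199; -22/199 22/199]
step 1: x̄ = F·x = [1007/597, 374/597]
step 1: P̄ = F·P·Fᵀ + Q = [8822/597 -3316/597; -3316/597 3050/597]
step 1: y = z − H·x̄ = [-187/597, 573/199]
step 1: S = H·P̄·Hᵀ + R = [7628/597 266/199; 266/199 9349/199]
step 1: K = P̄·Hᵀ·S⁻¹ = [122687/178648 29937/89324; -133/178648 -29139/89324]
step 1: x' = x̄ + K·y = [435309/178648, -55847/178648]
step 1: P' = (I − K·H)·P̄ = [255353/89324 -9979/89324; -9979/89324 9713/89324]
step 2: x̄ = F·x = [703077/178648, -33471/22331]
step 2: P̄ = F·P·Fᵀ + Q = [1346377/89324 -127078/22331; -127078/22331 115386/22331]
step 2: y = z − H·x̄ = [-256661/178648, -145075/22331]
step 2: S = H·P̄·Hᵀ + R = [1148593/89324 35076/22331; 35076/22331 1060805/22331]
step 2: K = P̄·Hᵀ·S⁻¹ = [37415919/54342031 18292362/54342031; -46768/54342031 -17731146/54342031]
step 2: x' = x̄ + K·y = [41272836/54342031, 33807905/54342031]
step 2: P' = (I − K·H)·P̄ = [155761130/54342031 -6097454/54342031; -6097454/54342031 5910382/54342031]

step 0: x' = [1381/597, -195/199], P' = [1658/597 -22/199; -22/199 22/199]
step 1: x' = [435309/178648, -55847/178648], P' = [255353/89324 -9979/89324; -9979/89324 9713/89324]
step 2: x' = [41272836/54342031, 33807905/54342031], P' = [155761130/54342031 -6097454/54342031; -6097454/54342031 5910382/54342031]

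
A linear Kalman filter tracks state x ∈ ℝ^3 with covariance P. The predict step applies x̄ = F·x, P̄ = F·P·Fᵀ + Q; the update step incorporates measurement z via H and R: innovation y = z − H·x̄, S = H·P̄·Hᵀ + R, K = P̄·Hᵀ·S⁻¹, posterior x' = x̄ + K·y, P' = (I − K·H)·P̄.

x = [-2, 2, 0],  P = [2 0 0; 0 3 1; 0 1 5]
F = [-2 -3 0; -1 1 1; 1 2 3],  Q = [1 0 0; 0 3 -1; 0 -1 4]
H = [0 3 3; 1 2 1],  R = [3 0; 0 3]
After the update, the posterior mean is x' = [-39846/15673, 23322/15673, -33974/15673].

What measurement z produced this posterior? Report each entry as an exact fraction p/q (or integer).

x̄ = F·x = [-2, 4, 2]
P̄ = F·P·Fᵀ + Q = [36 -8 -31; -8 15 23; -31 23 75]
S = H·P̄·Hᵀ + R = [1227 405; 405 172]
K = P̄·Hᵀ·S⁻¹ = [-5223/15673 11296/15673; 461/15673 3015/15673; 4706/15673 -2880/15673]
x' − x̄ = [-8500/15673, -39370/15673, -65320/15673] = K·y
y = (KᵀK)⁻¹·Kᵀ·(x' − x̄) = [-20, -10]
z = y + H·x̄ = [-20, -10] + [18, 8] = [-2, -2]

z = [-2, -2]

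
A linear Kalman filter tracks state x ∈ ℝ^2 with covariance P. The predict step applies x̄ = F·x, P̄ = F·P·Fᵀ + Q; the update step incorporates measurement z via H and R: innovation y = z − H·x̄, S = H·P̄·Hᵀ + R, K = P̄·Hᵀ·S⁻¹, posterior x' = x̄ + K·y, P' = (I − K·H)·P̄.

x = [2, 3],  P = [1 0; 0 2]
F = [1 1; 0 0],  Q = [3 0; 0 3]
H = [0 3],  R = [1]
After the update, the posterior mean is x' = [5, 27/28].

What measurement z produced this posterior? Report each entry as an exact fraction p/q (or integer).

z = [3]

x̄ = F·x = [5, 0]
P̄ = F·P·Fᵀ + Q = [6 0; 0 3]
S = H·P̄·Hᵀ + R = [28]
K = P̄·Hᵀ·S⁻¹ = [0; 9/28]
x' − x̄ = [0, 27/28] = K·y
y = (KᵀK)⁻¹·Kᵀ·(x' − x̄) = [3]
z = y + H·x̄ = [3] + [0] = [3]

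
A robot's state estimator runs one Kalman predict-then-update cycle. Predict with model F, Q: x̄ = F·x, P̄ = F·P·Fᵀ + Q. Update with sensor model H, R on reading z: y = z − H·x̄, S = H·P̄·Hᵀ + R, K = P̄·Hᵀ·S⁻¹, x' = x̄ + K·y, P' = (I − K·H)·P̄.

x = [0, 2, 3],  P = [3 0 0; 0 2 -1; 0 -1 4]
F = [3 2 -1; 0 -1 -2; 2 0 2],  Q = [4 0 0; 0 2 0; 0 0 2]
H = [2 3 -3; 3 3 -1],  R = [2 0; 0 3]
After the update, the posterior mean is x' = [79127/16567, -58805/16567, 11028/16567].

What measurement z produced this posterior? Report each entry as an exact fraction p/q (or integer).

x̄ = F·x = [1, -8, 6]
P̄ = F·P·Fᵀ + Q = [47 7 6; 7 16 -14; 6 -14 30]
S = H·P̄·Hᵀ + R = [868 723; 723 774]
K = P̄·Hᵀ·S⁻¹ = [-4190/16567 7253/16567; 6829/49701 -3148/149103; -5982/16567 4432/16567]
x' − x̄ = [62560/16567, 73731/16567, -88374/16567] = K·y
y = (KᵀK)⁻¹·Kᵀ·(x' − x̄) = [37, 30]
z = y + H·x̄ = [37, 30] + [-40, -27] = [-3, 3]

z = [-3, 3]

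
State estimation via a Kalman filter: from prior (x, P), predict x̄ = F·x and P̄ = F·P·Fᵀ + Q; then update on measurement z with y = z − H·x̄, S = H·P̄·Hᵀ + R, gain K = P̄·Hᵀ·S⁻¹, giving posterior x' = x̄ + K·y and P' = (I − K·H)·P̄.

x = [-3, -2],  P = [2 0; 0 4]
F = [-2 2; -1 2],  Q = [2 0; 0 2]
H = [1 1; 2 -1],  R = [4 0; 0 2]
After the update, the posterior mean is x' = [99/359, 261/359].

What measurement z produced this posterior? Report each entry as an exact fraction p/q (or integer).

z = [2, -1]

x̄ = F·x = [2, -1]
P̄ = F·P·Fᵀ + Q = [26 20; 20 20]
S = H·P̄·Hᵀ + R = [90 52; 52 46]
K = P̄·Hᵀ·S⁻¹ = [113/359 122/359; 200/359 -70/359]
x' − x̄ = [-619/359, 620/359] = K·y
y = (KᵀK)⁻¹·Kᵀ·(x' − x̄) = [1, -6]
z = y + H·x̄ = [1, -6] + [1, 5] = [2, -1]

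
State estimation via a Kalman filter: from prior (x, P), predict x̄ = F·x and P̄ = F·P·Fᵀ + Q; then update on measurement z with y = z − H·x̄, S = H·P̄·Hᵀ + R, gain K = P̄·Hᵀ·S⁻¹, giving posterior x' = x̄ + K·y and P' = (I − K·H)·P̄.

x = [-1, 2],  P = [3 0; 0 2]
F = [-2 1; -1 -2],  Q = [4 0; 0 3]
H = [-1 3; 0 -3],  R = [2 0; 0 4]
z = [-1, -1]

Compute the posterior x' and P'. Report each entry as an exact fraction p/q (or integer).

x̄ = F·x = [4, -3]
P̄ = F·P·Fᵀ + Q = [18 2; 2 14]
y = z − H·x̄ = [12, -10]
S = H·P̄·Hᵀ + R = [134 -120; -120 130]
K = P̄·Hᵀ·S⁻¹ = [-114/151 -561/755; 8/151 -207/755]
x' = x̄ + K·y = [358/151, 57/151]
P' = (I − K·H)·P̄ = [3384/755 748/755; 748/755 276/755]

x' = [358/151, 57/151]
P' = [3384/755 748/755; 748/755 276/755]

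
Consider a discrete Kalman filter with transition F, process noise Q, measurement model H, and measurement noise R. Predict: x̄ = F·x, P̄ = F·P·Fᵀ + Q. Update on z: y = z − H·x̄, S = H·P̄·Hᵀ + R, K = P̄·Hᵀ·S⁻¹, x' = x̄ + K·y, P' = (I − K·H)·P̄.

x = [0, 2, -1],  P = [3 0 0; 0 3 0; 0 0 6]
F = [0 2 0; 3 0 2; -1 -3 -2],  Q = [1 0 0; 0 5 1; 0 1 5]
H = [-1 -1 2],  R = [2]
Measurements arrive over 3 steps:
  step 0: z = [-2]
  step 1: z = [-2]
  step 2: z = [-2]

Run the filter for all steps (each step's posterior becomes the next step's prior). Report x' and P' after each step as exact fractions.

step 0: x̄ = F·x = [4, -2, -4]
step 0: P̄ = F·P·Fᵀ + Q = [13 0 -18; 0 56 -32; -18 -32 59]
step 0: y = z − H·x̄ = [8]
step 0: S = H·P̄·Hᵀ + R = [507]
step 0: K = P̄·Hᵀ·S⁻¹ = [-49/507; -40/169; 56/169]
step 0: x' = x̄ + K·y = [1636/507, -658/169, -228/169]
step 0: P' = (I − K·H)·P̄ = [4190/507 -1960/169 -298/169; -1960/169 4664/169 1312/169; -298/169 1312/169 563/169]
step 1: x̄ = F·x = [-1316/169, 1180/169, 5654/507]
step 1: P̄ = F·P·Fᵀ + Q = [18825/169 -6512/169 -29312/169; -6512/169 12091/169 5879/169; -29312/169 5879/169 147785/507]
step 1: y = z − H·x̄ = [-12730/507]
step 1: S = H·P̄·Hᵀ + R = [927026/507]
step 1: K = P̄·Hᵀ·S⁻¹ = [-212811/927026; 18537/927026; 365869/927026]
step 1: x' = x̄ + K·y = [-937687/463513, 3003645/463513, 575831/463513]
step 1: P' = (I − K·H)·P̄ = [13935447/927026 -27939847/927026 -7215011/927026; -27939847/927026 65645747/927026 18871487/927026; -7215011/927026 18871487/927026 6194107/927026]
step 2: x̄ = F·x = [6007290/463513, -1661399/463513, -9224910/463513]
step 2: P̄ = F·P·Fᵀ + Q = [131755007/463513 -46076567/463513 -206740368/463513; -46076567/463513 68250449/927026 65147023/463513; -206740368/463513 65147023/463513 332058723/463513]
step 2: y = z − H·x̄ = [21868685/463513]
step 2: S = H·P̄·Hᵀ + R = [3938524791/927026]
step 2: K = P̄·Hᵀ·S⁻¹ = [-332772784/1312841597; 94830259/1312841597; 1611421582/3938524791]
step 2: x' = x̄ + K·y = [1314562930/1312841597, -231580676/1312841597, -2357788780/3938524791]
step 2: P' = (I − K·H)·P̄ = [14814827515/1312841597 -28382892955/1312841597 -7116805504/1312841597; -28382892955/1312841597 67553331185/1312841597 19680049374/1312841597; -7116805504/1312841597 19680049374/1312841597 20456287387/3938524791]

step 0: x' = [1636/507, -658/169, -228/169], P' = [4190/507 -1960/169 -298/169; -1960/169 4664/169 1312/169; -298/169 1312/169 563/169]
step 1: x' = [-937687/463513, 3003645/463513, 575831/463513], P' = [13935447/927026 -27939847/927026 -7215011/927026; -27939847/927026 65645747/927026 18871487/927026; -7215011/927026 18871487/927026 6194107/927026]
step 2: x' = [1314562930/1312841597, -231580676/1312841597, -2357788780/3938524791], P' = [14814827515/1312841597 -28382892955/1312841597 -7116805504/1312841597; -28382892955/1312841597 67553331185/1312841597 19680049374/1312841597; -7116805504/1312841597 19680049374/1312841597 20456287387/3938524791]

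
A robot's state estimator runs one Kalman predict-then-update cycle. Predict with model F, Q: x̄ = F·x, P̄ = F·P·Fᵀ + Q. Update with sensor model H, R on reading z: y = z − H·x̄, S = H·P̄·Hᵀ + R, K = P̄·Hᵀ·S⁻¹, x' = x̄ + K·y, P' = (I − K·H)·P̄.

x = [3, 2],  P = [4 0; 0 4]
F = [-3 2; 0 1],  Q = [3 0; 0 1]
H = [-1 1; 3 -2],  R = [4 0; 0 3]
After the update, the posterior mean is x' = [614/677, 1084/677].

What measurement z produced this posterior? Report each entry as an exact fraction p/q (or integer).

z = [-2, -1]

x̄ = F·x = [-5, 2]
P̄ = F·P·Fᵀ + Q = [55 8; 8 5]
S = H·P̄·Hᵀ + R = [48 -135; -135 422]
K = P̄·Hᵀ·S⁻¹ = [281/2031 269/677; 208/677 89/677]
x' − x̄ = [3999/677, -270/677] = K·y
y = (KᵀK)⁻¹·Kᵀ·(x' − x̄) = [-9, 18]
z = y + H·x̄ = [-9, 18] + [7, -19] = [-2, -1]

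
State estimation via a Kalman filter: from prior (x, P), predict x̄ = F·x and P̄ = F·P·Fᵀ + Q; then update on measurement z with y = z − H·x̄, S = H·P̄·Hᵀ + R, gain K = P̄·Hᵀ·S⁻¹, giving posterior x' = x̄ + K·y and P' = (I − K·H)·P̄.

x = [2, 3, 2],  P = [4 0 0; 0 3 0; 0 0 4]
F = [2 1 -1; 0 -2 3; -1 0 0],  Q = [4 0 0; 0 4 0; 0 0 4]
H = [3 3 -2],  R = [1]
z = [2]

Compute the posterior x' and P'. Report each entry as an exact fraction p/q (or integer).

x' = [43/12, -289/86, -88/129]
P' = [281/12 -53/2 -14/3; -53/2 1369/43 340/43; -14/3 340/43 632/129]

x̄ = F·x = [5, 0, -2]
P̄ = F·P·Fᵀ + Q = [27 -18 -8; -18 52 0; -8 0 8]
y = z − H·x̄ = [-17]
S = H·P̄·Hᵀ + R = [516]
K = P̄·Hᵀ·S⁻¹ = [1/12; 17/86; -10/129]
x' = x̄ + K·y = [43/12, -289/86, -88/129]
P' = (I − K·H)·P̄ = [281/12 -53/2 -14/3; -53/2 1369/43 340/43; -14/3 340/43 632/129]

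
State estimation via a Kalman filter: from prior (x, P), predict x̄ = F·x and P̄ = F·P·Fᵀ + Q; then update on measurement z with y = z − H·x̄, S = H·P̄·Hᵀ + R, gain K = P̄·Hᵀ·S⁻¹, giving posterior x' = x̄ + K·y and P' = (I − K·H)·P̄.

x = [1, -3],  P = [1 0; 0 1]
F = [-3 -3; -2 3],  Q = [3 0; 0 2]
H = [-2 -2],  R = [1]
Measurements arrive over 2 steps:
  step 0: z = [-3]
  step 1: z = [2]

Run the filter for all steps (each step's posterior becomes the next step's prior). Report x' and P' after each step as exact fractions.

step 0: x' = [1194/121, -1019/121], P' = [1245/121 -1227/121; -1227/121 1239/121]
step 1: x' = [-142939/42347, 295927/127041], P' = [217119/42347 -216908/42347; -216908/42347 681821/127041]

step 0: x̄ = F·x = [6, -11]
step 0: P̄ = F·P·Fᵀ + Q = [21 -3; -3 15]
step 0: y = z − H·x̄ = [-13]
step 0: S = H·P̄·Hᵀ + R = [121]
step 0: K = P̄·Hᵀ·S⁻¹ = [-36/121; -24/121]
step 0: x' = x̄ + K·y = [1194/121, -1019/121]
step 0: P' = (I − K·H)·P̄ = [1245/121 -1227/121; -1227/121 1239/121]
step 1: x̄ = F·x = [-525/121, -45]
step 1: P̄ = F·P·Fᵀ + Q = [633/121 0; 0 257]
step 1: y = z − H·x̄ = [-11698/121]
step 1: S = H·P̄·Hᵀ + R = [127041/121]
step 1: K = P̄·Hᵀ·S⁻¹ = [-422/42347; -62194/127041]
step 1: x' = x̄ + K·y = [-142939/42347, 295927/127041]
step 1: P' = (I − K·H)·P̄ = [217119/42347 -216908/42347; -216908/42347 681821/127041]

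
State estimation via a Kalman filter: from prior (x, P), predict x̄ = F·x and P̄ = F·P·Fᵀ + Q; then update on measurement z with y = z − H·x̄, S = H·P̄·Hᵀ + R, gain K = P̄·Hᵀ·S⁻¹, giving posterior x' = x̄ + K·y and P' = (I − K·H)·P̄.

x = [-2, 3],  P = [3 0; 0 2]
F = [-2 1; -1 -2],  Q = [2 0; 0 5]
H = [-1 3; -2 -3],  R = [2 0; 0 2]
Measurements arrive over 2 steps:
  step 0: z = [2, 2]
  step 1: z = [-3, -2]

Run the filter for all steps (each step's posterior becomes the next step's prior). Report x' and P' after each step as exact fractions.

step 0: x̄ = F·x = [7, -4]
step 0: P̄ = F·P·Fᵀ + Q = [16 2; 2 16]
step 0: y = z − H·x̄ = [21, 4]
step 0: S = H·P̄·Hᵀ + R = [150 -118; -118 234]
step 0: K = P̄·Hᵀ·S⁻¹ = [-853/2647 -860/2647; 1157/5294 -593/5294]
step 0: x' = x̄ + K·y = [-2824/2647, 749/5294]
step 0: P' = (I − K·H)·P̄ = [1142/2647 -188/2647; -188/2647 323/2647]
step 1: x̄ = F·x = [12045/5294, 2075/2647]
step 1: P̄ = F·P·Fᵀ + Q = [10937/2647 1074/2647; 1074/2647 14917/2647]
step 1: y = z − H·x̄ = [-16287/5294, 12976/2647]
step 1: S = H·P̄·Hᵀ + R = [144040/2647 -115601/2647; -115601/2647 196183/2647]
step 1: K = P̄·Hᵀ·S⁻¹ = [-1667803/5626977 -1702565/5626977; 396312/1875659 -214863/1875659]
step 1: x' = x̄ + K·y = [9587359/5626977, -802205/1875659]
step 1: P' = (I − K·H)·P̄ = [2246912/5626977 -120966/1875659; -120966/1875659 223886/1875659]

step 0: x' = [-2824/2647, 749/5294], P' = [1142/2647 -188/2647; -188/2647 323/2647]
step 1: x' = [9587359/5626977, -802205/1875659], P' = [2246912/5626977 -120966/1875659; -120966/1875659 223886/1875659]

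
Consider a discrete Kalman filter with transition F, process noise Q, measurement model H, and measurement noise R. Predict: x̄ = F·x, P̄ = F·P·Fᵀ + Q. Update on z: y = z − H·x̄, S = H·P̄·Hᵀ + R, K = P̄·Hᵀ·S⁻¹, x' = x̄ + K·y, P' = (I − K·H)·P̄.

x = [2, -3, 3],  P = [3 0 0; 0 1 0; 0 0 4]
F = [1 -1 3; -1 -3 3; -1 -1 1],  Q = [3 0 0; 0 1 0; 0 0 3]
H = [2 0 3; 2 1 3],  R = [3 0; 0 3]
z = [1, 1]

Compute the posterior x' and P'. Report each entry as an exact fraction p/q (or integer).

x̄ = F·x = [14, 16, 4]
P̄ = F·P·Fᵀ + Q = [43 36 10; 36 49 18; 10 18 11]
y = z − H·x̄ = [-39, -55]
S = H·P̄·Hᵀ + R = [394 517; 517 695]
K = P̄·Hᵀ·S⁻¹ = [2036/6541 -84/6541; -2905/6541 3808/6541; 128/6541 573/6541]
x' = x̄ + K·y = [16790/6541, 8511/6541, -10343/6541]
P' = (I − K·H)·P̄ = [57855/6541 -6360/6541 -36534/6541; -6360/6541 20139/6541 1335/6541; -36534/6541 1335/6541 24484/6541]

x' = [16790/6541, 8511/6541, -10343/6541]
P' = [57855/6541 -6360/6541 -36534/6541; -6360/6541 20139/6541 1335/6541; -36534/6541 1335/6541 24484/6541]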